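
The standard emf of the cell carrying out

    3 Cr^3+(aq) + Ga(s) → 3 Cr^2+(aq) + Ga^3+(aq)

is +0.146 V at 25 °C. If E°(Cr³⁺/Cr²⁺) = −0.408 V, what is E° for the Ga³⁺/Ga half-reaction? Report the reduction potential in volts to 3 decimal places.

In the reaction as written the Cr³⁺/Cr²⁺ couple is reduced (cathode) and Ga³⁺/Ga is oxidized (anode), so E°cell = E°(Cr³⁺/Cr²⁺) − E°(Ga³⁺/Ga).
E°(Ga³⁺/Ga) = E°(cathode) − E°cell = −0.408 − (+0.146) = −0.554 V.

−0.554 V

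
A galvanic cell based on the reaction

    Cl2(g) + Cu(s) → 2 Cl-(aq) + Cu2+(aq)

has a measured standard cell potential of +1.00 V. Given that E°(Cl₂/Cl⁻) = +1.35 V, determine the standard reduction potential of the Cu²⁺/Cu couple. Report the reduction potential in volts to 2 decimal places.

In the reaction as written the Cl₂/Cl⁻ couple is reduced (cathode) and Cu²⁺/Cu is oxidized (anode), so E°cell = E°(Cl₂/Cl⁻) − E°(Cu²⁺/Cu).
E°(Cu²⁺/Cu) = E°(cathode) − E°cell = +1.35 − (+1.00) = +0.35 V.

+0.35 V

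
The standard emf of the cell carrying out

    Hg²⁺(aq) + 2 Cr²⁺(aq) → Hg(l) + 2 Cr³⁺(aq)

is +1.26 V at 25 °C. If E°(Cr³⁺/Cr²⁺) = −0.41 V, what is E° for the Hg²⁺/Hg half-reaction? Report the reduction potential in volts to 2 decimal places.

+0.85 V

In the reaction as written the Hg²⁺/Hg couple is reduced (cathode) and Cr³⁺/Cr²⁺ is oxidized (anode), so E°cell = E°(Hg²⁺/Hg) − E°(Cr³⁺/Cr²⁺).
E°(Hg²⁺/Hg) = E°cell + E°(anode) = +1.26 + (−0.41) = +0.85 V.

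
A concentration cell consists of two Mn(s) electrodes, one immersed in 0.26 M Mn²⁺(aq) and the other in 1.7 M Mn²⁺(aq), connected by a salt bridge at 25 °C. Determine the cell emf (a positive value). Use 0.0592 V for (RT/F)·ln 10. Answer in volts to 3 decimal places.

0.024 V

For a concentration cell E°cell = 0, since both electrodes use the same couple.
The compartment with the higher Mn²⁺(aq) concentration (1.7 M) acts as the cathode; ions are reduced there and produced at the dilute (0.26 M) anode.
With n = 2, Ecell = −(0.0592/2)·log([dilute]/[conc]) = −(0.0592/2)·log(0.26/1.7) = +0.024 V.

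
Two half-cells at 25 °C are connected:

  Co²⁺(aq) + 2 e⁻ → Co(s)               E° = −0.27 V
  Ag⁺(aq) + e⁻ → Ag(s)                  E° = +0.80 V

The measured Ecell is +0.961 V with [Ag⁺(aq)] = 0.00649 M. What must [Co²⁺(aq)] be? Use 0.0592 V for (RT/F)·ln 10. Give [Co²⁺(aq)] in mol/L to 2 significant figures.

Ag⁺/Ag is the cathode (higher E°); E°cell = +0.80 − (−0.27) = +1.07 V with n = 2.
Since E = E° − (0.0592/n)·log Q, log Q = n(E° − E)/0.0592 = 3.682.
The balanced reaction is 2 Ag⁺(aq) + Co(s) → 2 Ag(s) + Co²⁺(aq), so Q = [Co²⁺(aq)] / [Ag⁺(aq)]^2.
Substituting the known concentrations and solving, log [Co²⁺(aq)] = −0.694 and [Co²⁺(aq)] = 0.20 M.

0.20 M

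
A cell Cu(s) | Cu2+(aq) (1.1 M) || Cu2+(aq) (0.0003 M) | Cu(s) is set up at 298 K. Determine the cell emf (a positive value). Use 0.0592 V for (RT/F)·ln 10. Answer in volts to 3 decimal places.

0.106 V

For a concentration cell E°cell = 0, since both electrodes use the same couple.
The compartment with the higher Cu2+(aq) concentration (1.1 M) acts as the cathode; ions are reduced there and produced at the dilute (0.0003 M) anode.
With n = 2, Ecell = −(0.0592/2)·log([dilute]/[conc]) = −(0.0592/2)·log(0.0003/1.1) = +0.106 V.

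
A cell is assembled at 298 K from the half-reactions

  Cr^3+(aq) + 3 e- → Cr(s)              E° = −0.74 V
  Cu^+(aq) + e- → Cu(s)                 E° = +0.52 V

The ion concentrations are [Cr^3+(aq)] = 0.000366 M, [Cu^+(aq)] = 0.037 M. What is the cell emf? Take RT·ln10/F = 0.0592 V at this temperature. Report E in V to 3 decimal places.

+1.243 V

Cu⁺/Cu is reduced (cathode, E° = +0.52 V) and Cr³⁺/Cr is oxidized (anode).
E°cell = +0.52 − (−0.74) = +1.26 V, with n = 3 electrons transferred.
For the overall reaction 3 Cu^+(aq) + Cr(s) → 3 Cu(s) + Cr^3+(aq), Q = [Cr^3+(aq)] / [Cu^+(aq)]^3 = 7.23, giving log Q = 0.859.
Applying E = E° − (RT ln10/nF)·log Q gives +1.26 − (0.0592/3)(0.859) = +1.243 V.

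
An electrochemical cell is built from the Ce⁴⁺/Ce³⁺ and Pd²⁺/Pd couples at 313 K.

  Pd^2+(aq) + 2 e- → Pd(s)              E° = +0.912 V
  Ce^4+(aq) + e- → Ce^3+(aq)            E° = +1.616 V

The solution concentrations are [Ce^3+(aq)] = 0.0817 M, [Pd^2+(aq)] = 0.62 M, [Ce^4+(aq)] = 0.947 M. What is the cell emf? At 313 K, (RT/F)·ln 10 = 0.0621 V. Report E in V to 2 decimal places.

Since E°(Ce⁴⁺/Ce³⁺) > E°(Pd²⁺/Pd), Ce⁴⁺/Ce³⁺ serves as the cathode.
The standard potential is +1.616 − (+0.912) = +0.704 V and the balanced reaction transfers n = 2 electrons.
Balancing gives 2 Ce^4+(aq) + Pd(s) → 2 Ce^3+(aq) + Pd^2+(aq); hence Q = ([Ce^3+(aq)]^2·[Pd^2+(aq)]) / [Ce^4+(aq)]^2 = 0.00461 (log Q = −2.336).
E = E° − (0.0621/n)·log Q = +0.704 − (0.0621/2)(−2.336) = +0.78 V.

+0.78 V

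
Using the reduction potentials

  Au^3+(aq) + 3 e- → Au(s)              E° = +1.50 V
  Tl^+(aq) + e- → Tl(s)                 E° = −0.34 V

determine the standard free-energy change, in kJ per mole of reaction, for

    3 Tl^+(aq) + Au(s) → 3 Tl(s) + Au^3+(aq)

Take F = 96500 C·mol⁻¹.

+533 kJ/mol

In the reaction as written Tl^+(aq) is reduced, so the Tl⁺/Tl couple is the cathode and Au³⁺/Au is the anode.
E°cell = −0.34 − (+1.50) = −1.84 V; balancing electrons gives n = 3.
ΔG° = −nFE°cell = −(3)(96500)(−1.84) J/mol = +533 kJ/mol.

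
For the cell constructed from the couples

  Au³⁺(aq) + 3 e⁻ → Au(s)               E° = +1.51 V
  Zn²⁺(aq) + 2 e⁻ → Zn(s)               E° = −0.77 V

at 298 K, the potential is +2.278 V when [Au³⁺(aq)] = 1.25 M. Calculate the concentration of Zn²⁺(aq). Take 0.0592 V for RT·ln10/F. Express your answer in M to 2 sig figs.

1.4 M

The Au³⁺/Au couple has the larger reduction potential, so it is the cathode: E°cell = +1.51 − (−0.77) = +2.28 V and n = 6.
Since E = E° − (0.0592/n)·log Q, log Q = n(E° − E)/0.0592 = 0.203.
For 2 Au³⁺(aq) + 3 Zn(s) → 2 Au(s) + 3 Zn²⁺(aq), the reaction quotient is Q = [Zn²⁺(aq)]^3 / [Au³⁺(aq)]^2.
Solving for the unknown gives log [Zn²⁺(aq)] = 0.132, so [Zn²⁺(aq)] ≈ 1.4 M.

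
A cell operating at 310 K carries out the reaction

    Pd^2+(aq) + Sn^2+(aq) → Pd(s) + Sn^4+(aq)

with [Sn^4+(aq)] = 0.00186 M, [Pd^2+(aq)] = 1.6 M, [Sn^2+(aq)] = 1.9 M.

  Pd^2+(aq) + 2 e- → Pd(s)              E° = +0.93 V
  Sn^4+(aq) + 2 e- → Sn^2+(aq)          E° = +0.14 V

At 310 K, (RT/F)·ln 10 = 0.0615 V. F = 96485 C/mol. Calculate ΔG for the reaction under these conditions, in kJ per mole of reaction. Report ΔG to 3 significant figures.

−172 kJ/mol

The standard cell potential is +0.93 − (+0.14) = +0.79 V, with n = 2 electrons in the balanced equation.
Q = [Sn^4+(aq)] / ([Pd^2+(aq)]·[Sn^2+(aq)]) = 0.000612, so log Q = −3.213 and E = +0.79 − (0.0615/2)(−3.213) = +0.8888 V.
ΔG = −nFE = −(2)(96485)(+0.8888) J/mol = −172 kJ/mol.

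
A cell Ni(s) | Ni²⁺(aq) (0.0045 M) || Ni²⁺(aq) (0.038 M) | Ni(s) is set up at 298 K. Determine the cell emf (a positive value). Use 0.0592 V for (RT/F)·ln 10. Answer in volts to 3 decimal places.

For a concentration cell E°cell = 0, since both electrodes use the same couple.
The compartment with the higher Ni²⁺(aq) concentration (0.038 M) acts as the cathode; ions are reduced there and produced at the dilute (0.0045 M) anode.
With n = 2, Ecell = −(0.0592/2)·log([dilute]/[conc]) = −(0.0592/2)·log(0.0045/0.038) = +0.027 V.

0.027 V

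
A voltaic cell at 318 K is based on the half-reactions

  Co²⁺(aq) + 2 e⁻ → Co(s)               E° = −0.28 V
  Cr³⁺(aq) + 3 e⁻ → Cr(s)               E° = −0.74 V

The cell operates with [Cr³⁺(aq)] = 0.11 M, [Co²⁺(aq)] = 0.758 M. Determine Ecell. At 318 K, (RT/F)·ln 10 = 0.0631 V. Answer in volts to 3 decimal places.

The Co²⁺/Co couple has the more positive E°, so it is the cathode; Cr³⁺/Cr is the anode.
E°cell = −0.28 − (−0.74) = +0.46 V, with n = 6 electrons transferred.
For the overall reaction 3 Co²⁺(aq) + 2 Cr(s) → 3 Co(s) + 2 Cr³⁺(aq), Q = [Cr³⁺(aq)]^2 / [Co²⁺(aq)]^3 = 0.0278, giving log Q = −1.556.
Applying E = E° − (RT ln10/nF)·log Q gives +0.46 − (0.0631/6)(−1.556) = +0.476 V.

+0.476 V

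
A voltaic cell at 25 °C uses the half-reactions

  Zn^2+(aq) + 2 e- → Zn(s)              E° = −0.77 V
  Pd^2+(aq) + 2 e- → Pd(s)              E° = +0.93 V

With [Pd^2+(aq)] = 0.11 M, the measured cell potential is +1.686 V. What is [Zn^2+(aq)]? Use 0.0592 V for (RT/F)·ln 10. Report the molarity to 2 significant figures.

0.33 M

The Pd²⁺/Pd couple has the larger reduction potential, so it is the cathode: E°cell = +0.93 − (−0.77) = +1.70 V and n = 2.
From the Nernst equation, log Q = n(E° − E)/0.0592 = 2·(+1.70 − (+1.686))/0.0592 = 0.473.
Balancing electrons gives Pd^2+(aq) + Zn(s) → Pd(s) + Zn^2+(aq); thus Q = [Zn^2+(aq)] / [Pd^2+(aq)].
Substituting the known concentrations and solving, log [Zn^2+(aq)] = −0.486 and [Zn^2+(aq)] = 0.33 M.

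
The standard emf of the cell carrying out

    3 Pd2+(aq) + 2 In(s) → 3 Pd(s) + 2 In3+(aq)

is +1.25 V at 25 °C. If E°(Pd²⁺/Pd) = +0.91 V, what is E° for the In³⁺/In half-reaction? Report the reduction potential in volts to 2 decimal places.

−0.34 V

In the reaction as written the Pd²⁺/Pd couple is reduced (cathode) and In³⁺/In is oxidized (anode), so E°cell = E°(Pd²⁺/Pd) − E°(In³⁺/In).
E°(In³⁺/In) = E°(cathode) − E°cell = +0.91 − (+1.25) = −0.34 V.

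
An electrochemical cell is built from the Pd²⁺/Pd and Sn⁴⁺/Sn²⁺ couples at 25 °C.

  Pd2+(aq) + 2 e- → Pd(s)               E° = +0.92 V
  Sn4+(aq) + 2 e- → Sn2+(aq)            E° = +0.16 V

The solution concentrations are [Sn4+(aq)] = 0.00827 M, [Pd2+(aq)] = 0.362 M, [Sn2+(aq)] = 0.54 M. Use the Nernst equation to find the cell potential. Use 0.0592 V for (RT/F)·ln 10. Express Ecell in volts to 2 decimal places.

Since E°(Pd²⁺/Pd) > E°(Sn⁴⁺/Sn²⁺), Pd²⁺/Pd serves as the cathode.
The standard potential is +0.92 − (+0.16) = +0.76 V and the balanced reaction transfers n = 2 electrons.
The balanced reaction is Pd2+(aq) + Sn2+(aq) → Pd(s) + Sn4+(aq), so Q = [Sn4+(aq)] / ([Pd2+(aq)]·[Sn2+(aq)]) = 0.0423 and log Q = −1.374.
Applying E = E° − (RT ln10/nF)·log Q gives +0.76 − (0.0592/2)(−1.374) = +0.80 V.

+0.80 V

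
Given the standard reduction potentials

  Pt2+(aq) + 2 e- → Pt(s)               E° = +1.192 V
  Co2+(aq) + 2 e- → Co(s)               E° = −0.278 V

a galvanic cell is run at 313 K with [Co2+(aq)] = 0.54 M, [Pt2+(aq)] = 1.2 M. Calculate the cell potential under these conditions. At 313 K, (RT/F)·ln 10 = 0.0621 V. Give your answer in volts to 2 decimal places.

The Pt²⁺/Pt couple has the more positive E°, so it is the cathode; Co²⁺/Co is the anode.
E°cell = +1.192 − (−0.278) = +1.470 V, with n = 2 electrons transferred.
The balanced reaction is Pt2+(aq) + Co(s) → Pt(s) + Co2+(aq), so Q = [Co2+(aq)] / [Pt2+(aq)] = 0.45 and log Q = −0.347.
E = E° − (0.0621/n)·log Q = +1.470 − (0.0621/2)(−0.347) = +1.48 V.

+1.48 V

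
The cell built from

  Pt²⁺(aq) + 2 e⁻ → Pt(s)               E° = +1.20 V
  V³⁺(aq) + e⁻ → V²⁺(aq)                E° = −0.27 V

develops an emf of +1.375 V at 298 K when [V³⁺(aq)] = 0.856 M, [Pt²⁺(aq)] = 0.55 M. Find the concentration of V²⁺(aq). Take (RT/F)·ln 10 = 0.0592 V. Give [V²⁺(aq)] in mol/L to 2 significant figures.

0.029 M

The Pt²⁺/Pt couple has the larger reduction potential, so it is the cathode: E°cell = +1.20 − (−0.27) = +1.47 V and n = 2.
Since E = E° − (0.0592/n)·log Q, log Q = n(E° − E)/0.0592 = 3.209.
Balancing electrons gives Pt²⁺(aq) + 2 V²⁺(aq) → Pt(s) + 2 V³⁺(aq); thus Q = [V³⁺(aq)]^2 / ([Pt²⁺(aq)]·[V²⁺(aq)]^2).
Isolating [V²⁺(aq)] in Q = 10^{3.209} yields log [V²⁺(aq)] = −1.542, i.e. 0.029 M.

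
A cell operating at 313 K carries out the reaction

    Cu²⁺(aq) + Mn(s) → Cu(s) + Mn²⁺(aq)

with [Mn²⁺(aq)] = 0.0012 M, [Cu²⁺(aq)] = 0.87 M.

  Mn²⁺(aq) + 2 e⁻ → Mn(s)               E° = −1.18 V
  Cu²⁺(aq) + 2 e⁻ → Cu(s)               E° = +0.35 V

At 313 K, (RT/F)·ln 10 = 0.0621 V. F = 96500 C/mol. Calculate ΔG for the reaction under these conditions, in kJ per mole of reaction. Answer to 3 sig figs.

−312 kJ/mol

With Cu²⁺/Cu reduced at the cathode, E°cell = +0.35 − (−1.18) = +1.53 V and n = 2.
Q = [Mn²⁺(aq)] / [Cu²⁺(aq)] = 0.00138, so log Q = −2.860 and E = +1.53 − (0.0621/2)(−2.860) = +1.6188 V.
Finally ΔG = −nFE = −(2)(96500 C/mol)(+1.6188 V) = −312 kJ/mol.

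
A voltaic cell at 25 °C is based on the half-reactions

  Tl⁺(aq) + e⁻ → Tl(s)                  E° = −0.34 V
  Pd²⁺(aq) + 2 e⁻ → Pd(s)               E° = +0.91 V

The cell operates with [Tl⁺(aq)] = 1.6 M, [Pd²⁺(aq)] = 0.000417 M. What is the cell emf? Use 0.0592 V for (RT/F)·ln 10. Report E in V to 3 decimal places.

Since E°(Pd²⁺/Pd) > E°(Tl⁺/Tl), Pd²⁺/Pd serves as the cathode.
E°cell = +0.91 − (−0.34) = +1.25 V, with n = 2 electrons transferred.
The balanced reaction is Pd²⁺(aq) + 2 Tl(s) → Pd(s) + 2 Tl⁺(aq), so Q = [Tl⁺(aq)]^2 / [Pd²⁺(aq)] = 6.14×10^3 and log Q = 3.788.
By the Nernst equation, E = +1.25 − (0.0592/2)·(3.788) = +1.138 V.

+1.138 V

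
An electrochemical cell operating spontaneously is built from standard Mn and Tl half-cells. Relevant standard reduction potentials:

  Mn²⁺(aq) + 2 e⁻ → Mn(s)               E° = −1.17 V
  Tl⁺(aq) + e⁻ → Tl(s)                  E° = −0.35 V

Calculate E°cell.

+0.82 V

Of the two couples in this cell, the one with the more positive reduction potential is reduced at the cathode: here that is Tl⁺/Tl (−0.35 V); Mn²⁺/Mn (−1.17 V) is the anode.
E°cell = E°(cathode) − E°(anode) = −0.35 − (−1.17) = +0.82 V.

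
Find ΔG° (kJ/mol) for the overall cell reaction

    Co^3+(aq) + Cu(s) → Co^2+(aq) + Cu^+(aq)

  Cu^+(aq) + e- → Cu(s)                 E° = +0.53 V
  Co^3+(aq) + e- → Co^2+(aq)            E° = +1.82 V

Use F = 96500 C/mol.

In the reaction as written Co^3+(aq) is reduced, so the Co³⁺/Co²⁺ couple is the cathode and Cu⁺/Cu is the anode.
E°cell = +1.82 − (+0.53) = +1.29 V; balancing electrons gives n = 1.
ΔG° = −nFE°cell = −(1)(96500)(+1.29) J/mol = −124 kJ/mol.

−124 kJ/mol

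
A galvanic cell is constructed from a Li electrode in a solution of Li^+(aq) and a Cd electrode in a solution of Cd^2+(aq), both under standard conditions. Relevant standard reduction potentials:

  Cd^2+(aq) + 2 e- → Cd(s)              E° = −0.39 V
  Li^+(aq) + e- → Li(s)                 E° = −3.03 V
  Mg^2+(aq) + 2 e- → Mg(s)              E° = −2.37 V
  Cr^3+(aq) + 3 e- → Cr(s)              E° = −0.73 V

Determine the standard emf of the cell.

+2.64 V

The Cd²⁺/Cd couple has the higher E°, so Cd ion is reduced (cathode) and Li is oxidized (anode).
E°cell = E°(cathode) − E°(anode) = −0.39 − (−3.03) = +2.64 V.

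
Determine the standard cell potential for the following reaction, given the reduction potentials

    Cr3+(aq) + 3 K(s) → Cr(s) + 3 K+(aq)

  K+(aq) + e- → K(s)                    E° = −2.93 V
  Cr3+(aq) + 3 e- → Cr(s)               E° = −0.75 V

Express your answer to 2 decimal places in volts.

In the reaction as written, Cr3+(aq) is reduced (cathode) and K+(aq) is produced by oxidation at the anode.
E°cell = E°(cathode) − E°(anode) = −0.75 − (−2.93) = +2.18 V.

+2.18 V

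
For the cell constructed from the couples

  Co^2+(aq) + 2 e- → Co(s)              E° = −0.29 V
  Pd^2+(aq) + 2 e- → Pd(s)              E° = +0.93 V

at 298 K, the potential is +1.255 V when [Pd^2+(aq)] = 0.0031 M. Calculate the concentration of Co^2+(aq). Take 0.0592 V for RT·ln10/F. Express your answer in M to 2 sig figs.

Pd²⁺/Pd is the cathode (higher E°); E°cell = +0.93 − (−0.29) = +1.22 V with n = 2.
Since E = E° − (0.0592/n)·log Q, log Q = n(E° − E)/0.0592 = −1.182.
Balancing electrons gives Pd^2+(aq) + Co(s) → Pd(s) + Co^2+(aq); thus Q = [Co^2+(aq)] / [Pd^2+(aq)].
Isolating [Co^2+(aq)] in Q = 10^{−1.182} yields log [Co^2+(aq)] = −3.691, i.e. 0.00020 M.

0.00020 M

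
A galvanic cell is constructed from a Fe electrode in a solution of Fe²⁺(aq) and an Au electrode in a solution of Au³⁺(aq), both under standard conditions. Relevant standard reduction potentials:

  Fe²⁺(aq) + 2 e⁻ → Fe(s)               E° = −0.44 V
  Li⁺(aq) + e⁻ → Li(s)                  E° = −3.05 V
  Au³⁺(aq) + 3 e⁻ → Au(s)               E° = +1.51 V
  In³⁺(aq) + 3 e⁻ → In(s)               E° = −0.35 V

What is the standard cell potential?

+1.95 V

Of the two couples in this cell, the one with the more positive reduction potential is reduced at the cathode: here that is Au³⁺/Au (+1.51 V); Fe²⁺/Fe (−0.44 V) is the anode.
E°cell = E°(cathode) − E°(anode) = +1.51 − (−0.44) = +1.95 V.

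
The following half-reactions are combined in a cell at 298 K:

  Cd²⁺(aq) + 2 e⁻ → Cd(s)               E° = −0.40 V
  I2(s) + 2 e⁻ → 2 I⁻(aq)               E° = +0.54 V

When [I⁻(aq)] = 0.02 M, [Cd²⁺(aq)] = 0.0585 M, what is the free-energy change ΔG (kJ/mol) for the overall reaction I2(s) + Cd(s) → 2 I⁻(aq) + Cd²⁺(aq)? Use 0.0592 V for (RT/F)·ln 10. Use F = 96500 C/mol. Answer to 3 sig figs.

−208 kJ/mol

The standard cell potential is +0.54 − (−0.40) = +0.94 V, with n = 2 electrons in the balanced equation.
The reaction quotient is [I⁻(aq)]^2·[Cd²⁺(aq)] = 2.34×10^−5; by Nernst, E = +0.94 − (0.0592/2)(−4.631) = +1.0771 V.
Then ΔG = −nFE = −2 × 96500 × +1.0771 J/mol = −208 kJ/mol.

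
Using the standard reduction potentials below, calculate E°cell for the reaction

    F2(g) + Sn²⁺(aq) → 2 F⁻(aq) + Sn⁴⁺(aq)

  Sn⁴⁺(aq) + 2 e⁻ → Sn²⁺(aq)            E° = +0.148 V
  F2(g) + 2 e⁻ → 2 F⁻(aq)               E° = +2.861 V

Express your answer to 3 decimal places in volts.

F2(g) gains electrons, so the F₂/F⁻ couple is the cathode; the Sn⁴⁺/Sn²⁺ couple is the anode.
E°cell = E°(cathode) − E°(anode) = +2.861 − (+0.148) = +2.713 V.

+2.713 V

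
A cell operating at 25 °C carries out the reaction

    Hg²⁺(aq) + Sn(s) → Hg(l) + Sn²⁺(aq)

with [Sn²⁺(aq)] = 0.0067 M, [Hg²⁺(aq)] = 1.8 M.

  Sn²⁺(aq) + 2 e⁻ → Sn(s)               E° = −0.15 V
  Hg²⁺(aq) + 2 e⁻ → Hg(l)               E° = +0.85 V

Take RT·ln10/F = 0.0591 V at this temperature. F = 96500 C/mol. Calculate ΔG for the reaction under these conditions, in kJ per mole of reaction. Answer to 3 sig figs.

The standard cell potential is +0.85 − (−0.15) = +1.00 V, with n = 2 electrons in the balanced equation.
The reaction quotient is [Sn²⁺(aq)] / [Hg²⁺(aq)] = 0.00372; by Nernst, E = +1.00 − (0.0591/2)(−2.429) = +1.0718 V.
Then ΔG = −nFE = −2 × 96500 × +1.0718 J/mol = −207 kJ/mol.

−207 kJ/mol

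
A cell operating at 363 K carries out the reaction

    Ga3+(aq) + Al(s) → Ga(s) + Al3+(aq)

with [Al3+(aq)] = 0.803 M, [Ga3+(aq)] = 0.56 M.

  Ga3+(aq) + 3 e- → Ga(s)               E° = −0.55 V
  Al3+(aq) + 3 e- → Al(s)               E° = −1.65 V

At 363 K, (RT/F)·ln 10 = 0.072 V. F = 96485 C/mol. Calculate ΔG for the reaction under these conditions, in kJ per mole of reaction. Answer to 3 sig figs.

−317 kJ/mol

E°cell = −0.55 − (−1.65) = +1.10 V; the balanced reaction transfers n = 3 electrons.
The reaction quotient is [Al3+(aq)] / [Ga3+(aq)] = 1.43; by Nernst, E = +1.10 − (0.072/3)(0.157) = +1.0962 V.
ΔG = −nFE = −(3)(96485)(+1.0962) J/mol = −317 kJ/mol.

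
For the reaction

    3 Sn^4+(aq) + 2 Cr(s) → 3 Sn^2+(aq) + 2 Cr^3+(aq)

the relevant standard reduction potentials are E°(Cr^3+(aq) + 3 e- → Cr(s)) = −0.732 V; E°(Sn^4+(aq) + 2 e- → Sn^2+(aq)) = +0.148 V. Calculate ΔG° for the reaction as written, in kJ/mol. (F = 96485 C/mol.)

−509 kJ/mol

In the reaction as written Sn^4+(aq) is reduced, so the Sn⁴⁺/Sn²⁺ couple is the cathode and Cr³⁺/Cr is the anode.
E°cell = +0.148 − (−0.732) = +0.880 V; balancing electrons gives n = 6.
ΔG° = −nFE°cell = −(6)(96485)(+0.880) J/mol = −509 kJ/mol.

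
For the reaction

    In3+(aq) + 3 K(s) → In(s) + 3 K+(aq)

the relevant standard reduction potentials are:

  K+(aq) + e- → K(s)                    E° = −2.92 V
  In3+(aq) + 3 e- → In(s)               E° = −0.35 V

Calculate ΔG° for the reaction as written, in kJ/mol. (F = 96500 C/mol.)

In the reaction as written In3+(aq) is reduced, so the In³⁺/In couple is the cathode and K⁺/K is the anode.
E°cell = −0.35 − (−2.92) = +2.57 V; balancing electrons gives n = 3.
ΔG° = −nFE°cell = −(3)(96500)(+2.57) J/mol = −744 kJ/mol.

−744 kJ/mol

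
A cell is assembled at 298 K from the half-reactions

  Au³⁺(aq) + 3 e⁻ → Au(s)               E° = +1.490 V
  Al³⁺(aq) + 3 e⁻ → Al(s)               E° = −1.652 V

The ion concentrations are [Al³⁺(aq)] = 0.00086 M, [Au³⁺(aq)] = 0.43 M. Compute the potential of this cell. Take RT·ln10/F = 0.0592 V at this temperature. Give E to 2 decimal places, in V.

+3.20 V

Au³⁺/Au is reduced (cathode, E° = +1.490 V) and Al³⁺/Al is oxidized (anode).
The standard potential is +1.490 − (−1.652) = +3.142 V and the balanced reaction transfers n = 3 electrons.
The balanced reaction is Au³⁺(aq) + Al(s) → Au(s) + Al³⁺(aq), so Q = [Al³⁺(aq)] / [Au³⁺(aq)] = 0.002 and log Q = −2.699.
By the Nernst equation, E = +3.142 − (0.0592/3)·(−2.699) = +3.20 V.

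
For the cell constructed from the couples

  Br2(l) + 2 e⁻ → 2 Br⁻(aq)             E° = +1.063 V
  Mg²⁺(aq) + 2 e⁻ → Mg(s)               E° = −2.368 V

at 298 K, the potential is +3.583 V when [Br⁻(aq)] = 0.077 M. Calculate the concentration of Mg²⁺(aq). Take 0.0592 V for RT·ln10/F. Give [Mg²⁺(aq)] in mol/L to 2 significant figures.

0.0012 M

Br₂/Br⁻ is the cathode (higher E°); E°cell = +1.063 − (−2.368) = +3.431 V with n = 2.
From the Nernst equation, log Q = n(E° − E)/0.0592 = 2·(+3.431 − (+3.583))/0.0592 = −5.135.
The balanced reaction is Br2(l) + Mg(s) → 2 Br⁻(aq) + Mg²⁺(aq), so Q = [Br⁻(aq)]^2·[Mg²⁺(aq)].
Isolating [Mg²⁺(aq)] in Q = 10^{−5.135} yields log [Mg²⁺(aq)] = −2.908, i.e. 0.0012 M.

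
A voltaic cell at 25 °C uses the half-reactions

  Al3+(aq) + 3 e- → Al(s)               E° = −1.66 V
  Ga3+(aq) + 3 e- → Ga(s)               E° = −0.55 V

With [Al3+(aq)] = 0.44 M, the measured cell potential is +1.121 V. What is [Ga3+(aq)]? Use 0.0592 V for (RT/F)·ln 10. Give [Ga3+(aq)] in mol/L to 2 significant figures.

Ga³⁺/Ga is the cathode (higher E°); E°cell = −0.55 − (−1.66) = +1.11 V with n = 3.
Since E = E° − (0.0592/n)·log Q, log Q = n(E° − E)/0.0592 = −0.557.
The balanced reaction is Ga3+(aq) + Al(s) → Ga(s) + Al3+(aq), so Q = [Al3+(aq)] / [Ga3+(aq)].
Solving for the unknown gives log [Ga3+(aq)] = 0.200, so [Ga3+(aq)] ≈ 1.6 M.

1.6 M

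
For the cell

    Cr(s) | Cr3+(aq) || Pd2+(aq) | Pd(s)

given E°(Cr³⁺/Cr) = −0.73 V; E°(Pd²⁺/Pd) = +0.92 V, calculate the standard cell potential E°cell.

By convention the left-hand electrode in cell notation is the anode (oxidation) and the right-hand electrode is the cathode (reduction).
E°cell = E°(right) − E°(left) = +0.92 − (−0.73) = +1.65 V.

+1.65 V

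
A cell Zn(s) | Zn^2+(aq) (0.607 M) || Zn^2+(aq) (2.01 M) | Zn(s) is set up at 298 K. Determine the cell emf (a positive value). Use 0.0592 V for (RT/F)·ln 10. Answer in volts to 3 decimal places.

For a concentration cell E°cell = 0, since both electrodes use the same couple.
The compartment with the higher Zn^2+(aq) concentration (2.01 M) acts as the cathode; ions are reduced there and produced at the dilute (0.607 M) anode.
With n = 2, Ecell = −(0.0592/2)·log([dilute]/[conc]) = −(0.0592/2)·log(0.607/2.01) = +0.015 V.

0.015 V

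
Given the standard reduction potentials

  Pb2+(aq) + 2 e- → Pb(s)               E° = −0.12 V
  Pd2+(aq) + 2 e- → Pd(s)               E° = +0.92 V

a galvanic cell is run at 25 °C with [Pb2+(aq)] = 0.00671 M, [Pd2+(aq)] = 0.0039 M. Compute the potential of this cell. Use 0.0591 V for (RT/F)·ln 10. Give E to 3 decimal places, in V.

+1.033 V

The Pd²⁺/Pd couple has the more positive E°, so it is the cathode; Pb²⁺/Pb is the anode.
E°cell = E°cat − E°an = +0.92 − (−0.12) = +1.04 V; n = 2.
Balancing gives Pd2+(aq) + Pb(s) → Pd(s) + Pb2+(aq); hence Q = [Pb2+(aq)] / [Pd2+(aq)] = 1.72 (log Q = 0.236).
By the Nernst equation, E = +1.04 − (0.0591/2)·(0.236) = +1.033 V.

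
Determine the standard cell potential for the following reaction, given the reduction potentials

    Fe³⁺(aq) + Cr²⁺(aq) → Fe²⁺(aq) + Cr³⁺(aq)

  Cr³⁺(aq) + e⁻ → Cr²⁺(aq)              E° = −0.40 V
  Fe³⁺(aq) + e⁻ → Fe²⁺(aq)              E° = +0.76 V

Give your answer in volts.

In the reaction as written, Fe³⁺(aq) is reduced (cathode) and Cr³⁺(aq) is produced by oxidation at the anode.
E°cell = E°(cathode) − E°(anode) = +0.76 − (−0.40) = +1.16 V.

+1.16 V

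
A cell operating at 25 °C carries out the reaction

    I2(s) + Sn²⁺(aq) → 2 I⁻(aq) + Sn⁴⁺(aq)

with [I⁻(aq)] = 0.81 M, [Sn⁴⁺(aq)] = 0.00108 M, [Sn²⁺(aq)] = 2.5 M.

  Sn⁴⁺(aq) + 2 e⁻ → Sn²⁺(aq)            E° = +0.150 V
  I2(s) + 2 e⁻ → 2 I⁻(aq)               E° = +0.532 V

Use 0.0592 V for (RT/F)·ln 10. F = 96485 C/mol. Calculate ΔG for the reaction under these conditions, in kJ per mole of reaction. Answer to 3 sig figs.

−94.0 kJ/mol

E°cell = +0.532 − (+0.150) = +0.382 V; the balanced reaction transfers n = 2 electrons.
Here Q = ([I⁻(aq)]^2·[Sn⁴⁺(aq)]) / [Sn²⁺(aq)] = 0.000283 (log Q = −3.548), giving E = +0.382 − (0.0592/2)·(−3.548) = +0.4870 V.
ΔG = −nFE = −(2)(96485)(+0.4870) J/mol = −94.0 kJ/mol.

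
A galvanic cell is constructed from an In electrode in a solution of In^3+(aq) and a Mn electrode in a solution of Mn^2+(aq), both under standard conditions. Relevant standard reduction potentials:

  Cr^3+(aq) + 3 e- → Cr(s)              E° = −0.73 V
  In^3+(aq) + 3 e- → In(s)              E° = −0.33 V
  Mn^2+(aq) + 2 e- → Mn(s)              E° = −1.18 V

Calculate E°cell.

Of the two couples in this cell, the one with the more positive reduction potential is reduced at the cathode: here that is In³⁺/In (−0.33 V); Mn²⁺/Mn (−1.18 V) is the anode.
E°cell = E°(cathode) − E°(anode) = −0.33 − (−1.18) = +0.85 V.

+0.85 V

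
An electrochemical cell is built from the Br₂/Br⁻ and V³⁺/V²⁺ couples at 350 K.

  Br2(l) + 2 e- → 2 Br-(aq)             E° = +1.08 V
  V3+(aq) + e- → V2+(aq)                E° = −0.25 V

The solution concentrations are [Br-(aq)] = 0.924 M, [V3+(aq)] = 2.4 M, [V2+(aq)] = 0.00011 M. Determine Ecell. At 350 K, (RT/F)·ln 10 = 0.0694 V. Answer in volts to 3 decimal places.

+1.031 V

The Br₂/Br⁻ couple has the more positive E°, so it is the cathode; V³⁺/V²⁺ is the anode.
E°cell = E°cat − E°an = +1.08 − (−0.25) = +1.33 V; n = 2.
Balancing gives Br2(l) + 2 V2+(aq) → 2 Br-(aq) + 2 V3+(aq); hence Q = ([Br-(aq)]^2·[V3+(aq)]^2) / [V2+(aq)]^2 = 4.06×10^8 (log Q = 8.609).
Applying E = E° − (RT ln10/nF)·log Q gives +1.33 − (0.0694/2)(8.609) = +1.031 V.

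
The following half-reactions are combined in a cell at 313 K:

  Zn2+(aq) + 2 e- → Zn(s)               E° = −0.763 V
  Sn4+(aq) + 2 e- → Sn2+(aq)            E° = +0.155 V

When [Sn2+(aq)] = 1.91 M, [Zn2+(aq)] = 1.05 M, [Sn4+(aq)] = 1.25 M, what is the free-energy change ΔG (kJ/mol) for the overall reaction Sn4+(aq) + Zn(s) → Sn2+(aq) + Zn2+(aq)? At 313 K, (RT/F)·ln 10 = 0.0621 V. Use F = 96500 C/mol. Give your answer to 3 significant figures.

−176 kJ/mol

With Sn⁴⁺/Sn²⁺ reduced at the cathode, E°cell = +0.155 − (−0.763) = +0.918 V and n = 2.
Here Q = ([Sn2+(aq)]·[Zn2+(aq)]) / [Sn4+(aq)] = 1.6 (log Q = 0.205), giving E = +0.918 − (0.0621/2)·(0.205) = +0.9116 V.
Then ΔG = −nFE = −2 × 96500 × +0.9116 J/mol = −176 kJ/mol.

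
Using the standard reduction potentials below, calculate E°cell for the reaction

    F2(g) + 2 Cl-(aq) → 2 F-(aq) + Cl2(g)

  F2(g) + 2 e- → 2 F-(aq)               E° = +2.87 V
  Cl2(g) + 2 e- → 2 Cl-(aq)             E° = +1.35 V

+1.52 V

In the reaction as written, F2(g) is reduced (cathode) and Cl2(g) is produced by oxidation at the anode.
E°cell = E°(cathode) − E°(anode) = +2.87 − (+1.35) = +1.52 V.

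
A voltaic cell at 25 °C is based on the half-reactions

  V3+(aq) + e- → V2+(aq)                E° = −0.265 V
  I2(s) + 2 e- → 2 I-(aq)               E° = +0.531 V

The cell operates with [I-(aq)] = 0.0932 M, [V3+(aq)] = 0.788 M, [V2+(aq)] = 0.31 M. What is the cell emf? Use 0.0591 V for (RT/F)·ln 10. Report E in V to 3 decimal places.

+0.833 V

I₂/I⁻ is reduced (cathode, E° = +0.531 V) and V³⁺/V²⁺ is oxidized (anode).
E°cell = E°cat − E°an = +0.531 − (−0.265) = +0.796 V; n = 2.
Balancing gives I2(s) + 2 V2+(aq) → 2 I-(aq) + 2 V3+(aq); hence Q = ([I-(aq)]^2·[V3+(aq)]^2) / [V2+(aq)]^2 = 0.0561 (log Q = −1.251).
By the Nernst equation, E = +0.796 − (0.0591/2)·(−1.251) = +0.833 V.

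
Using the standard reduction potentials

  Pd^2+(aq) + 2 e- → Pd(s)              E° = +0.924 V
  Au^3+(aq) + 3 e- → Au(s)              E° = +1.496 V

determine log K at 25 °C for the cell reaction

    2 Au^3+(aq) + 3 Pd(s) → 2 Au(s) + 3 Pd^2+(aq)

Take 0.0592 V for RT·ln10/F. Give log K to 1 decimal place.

log K = 58.0

The Au³⁺/Au couple is reduced (cathode); E°cell = +1.496 − (+0.924) = +0.572 V with n = 6.
At equilibrium E = 0, so log K = nE°cell / 0.0592 = (6)(+0.572) / 0.0592 = 58.0.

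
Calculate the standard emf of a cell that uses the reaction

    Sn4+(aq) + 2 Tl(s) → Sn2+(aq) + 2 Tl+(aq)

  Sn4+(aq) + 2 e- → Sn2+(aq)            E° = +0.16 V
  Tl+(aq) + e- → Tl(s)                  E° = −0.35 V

+0.51 V

In the reaction as written, Sn4+(aq) is reduced (cathode) and Tl+(aq) is produced by oxidation at the anode.
E°cell = E°(cathode) − E°(anode) = +0.16 − (−0.35) = +0.51 V.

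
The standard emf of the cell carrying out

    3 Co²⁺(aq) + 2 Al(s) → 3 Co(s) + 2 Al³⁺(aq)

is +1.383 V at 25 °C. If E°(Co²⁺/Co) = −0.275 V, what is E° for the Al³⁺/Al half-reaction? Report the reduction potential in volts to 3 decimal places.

−1.658 V

In the reaction as written the Co²⁺/Co couple is reduced (cathode) and Al³⁺/Al is oxidized (anode), so E°cell = E°(Co²⁺/Co) − E°(Al³⁺/Al).
E°(Al³⁺/Al) = E°(cathode) − E°cell = −0.275 − (+1.383) = −1.658 V.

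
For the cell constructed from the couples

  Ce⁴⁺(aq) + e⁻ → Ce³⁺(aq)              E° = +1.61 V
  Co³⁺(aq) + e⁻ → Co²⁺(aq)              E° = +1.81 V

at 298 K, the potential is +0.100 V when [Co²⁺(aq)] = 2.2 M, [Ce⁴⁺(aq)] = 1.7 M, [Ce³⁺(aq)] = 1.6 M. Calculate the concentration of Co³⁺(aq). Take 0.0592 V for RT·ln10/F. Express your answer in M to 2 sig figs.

Co³⁺/Co²⁺ is the cathode (higher E°); E°cell = +1.81 − (+1.61) = +0.20 V with n = 1.
Since E = E° − (0.0592/n)·log Q, log Q = n(E° − E)/0.0592 = 1.689.
Balancing electrons gives Co³⁺(aq) + Ce³⁺(aq) → Co²⁺(aq) + Ce⁴⁺(aq); thus Q = ([Co²⁺(aq)]·[Ce⁴⁺(aq)]) / ([Co³⁺(aq)]·[Ce³⁺(aq)]).
Isolating [Co³⁺(aq)] in Q = 10^{1.689} yields log [Co³⁺(aq)] = −1.320, i.e. 0.048 M.

0.048 M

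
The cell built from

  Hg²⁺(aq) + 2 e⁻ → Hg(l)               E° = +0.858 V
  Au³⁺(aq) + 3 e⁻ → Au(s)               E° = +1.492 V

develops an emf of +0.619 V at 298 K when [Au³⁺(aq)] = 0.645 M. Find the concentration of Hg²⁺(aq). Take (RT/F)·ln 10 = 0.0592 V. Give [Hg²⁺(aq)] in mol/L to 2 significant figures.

With Au³⁺/Au at the cathode and Hg²⁺/Hg at the anode, E°cell = +1.492 − (+0.858) = +0.634 V (n = 6).
Since E = E° − (0.0592/n)·log Q, log Q = n(E° − E)/0.0592 = 1.520.
Balancing electrons gives 2 Au³⁺(aq) + 3 Hg(l) → 2 Au(s) + 3 Hg²⁺(aq); thus Q = [Hg²⁺(aq)]^3 / [Au³⁺(aq)]^2.
Solving for the unknown gives log [Hg²⁺(aq)] = 0.380, so [Hg²⁺(aq)] ≈ 2.4 M.

2.4 M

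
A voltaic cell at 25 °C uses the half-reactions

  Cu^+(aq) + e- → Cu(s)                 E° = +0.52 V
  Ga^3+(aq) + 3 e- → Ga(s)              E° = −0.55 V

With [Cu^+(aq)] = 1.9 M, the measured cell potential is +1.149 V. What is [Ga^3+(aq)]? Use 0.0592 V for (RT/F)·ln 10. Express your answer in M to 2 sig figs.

0.00068 M

With Cu⁺/Cu at the cathode and Ga³⁺/Ga at the anode, E°cell = +0.52 − (−0.55) = +1.07 V (n = 3).
Rearranging E = E° − (0.0592/n)·log Q gives log Q = 3(+1.07 − (+1.149))/0.0592 = −4.003.
Balancing electrons gives 3 Cu^+(aq) + Ga(s) → 3 Cu(s) + Ga^3+(aq); thus Q = [Ga^3+(aq)] / [Cu^+(aq)]^3.
Substituting the known concentrations and solving, log [Ga^3+(aq)] = −3.167 and [Ga^3+(aq)] = 0.00068 M.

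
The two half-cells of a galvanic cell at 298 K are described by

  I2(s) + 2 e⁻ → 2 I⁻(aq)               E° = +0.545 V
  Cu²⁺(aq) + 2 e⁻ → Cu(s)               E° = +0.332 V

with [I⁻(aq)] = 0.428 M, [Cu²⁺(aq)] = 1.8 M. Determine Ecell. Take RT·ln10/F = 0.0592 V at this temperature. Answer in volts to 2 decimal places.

+0.23 V

The I₂/I⁻ couple has the more positive E°, so it is the cathode; Cu²⁺/Cu is the anode.
E°cell = E°cat − E°an = +0.545 − (+0.332) = +0.213 V; n = 2.
The balanced reaction is I2(s) + Cu(s) → 2 I⁻(aq) + Cu²⁺(aq), so Q = [I⁻(aq)]^2·[Cu²⁺(aq)] = 0.33 and log Q = −0.482.
E = E° − (0.0592/n)·log Q = +0.213 − (0.0592/2)(−0.482) = +0.23 V.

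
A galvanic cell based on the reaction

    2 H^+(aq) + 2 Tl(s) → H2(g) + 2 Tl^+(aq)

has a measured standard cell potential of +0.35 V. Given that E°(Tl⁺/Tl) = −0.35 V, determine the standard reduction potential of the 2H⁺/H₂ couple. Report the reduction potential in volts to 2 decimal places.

+0.00 V

In the reaction as written the 2H⁺/H₂ couple is reduced (cathode) and Tl⁺/Tl is oxidized (anode), so E°cell = E°(2H⁺/H₂) − E°(Tl⁺/Tl).
E°(2H⁺/H₂) = E°cell + E°(anode) = +0.35 + (−0.35) = +0.00 V.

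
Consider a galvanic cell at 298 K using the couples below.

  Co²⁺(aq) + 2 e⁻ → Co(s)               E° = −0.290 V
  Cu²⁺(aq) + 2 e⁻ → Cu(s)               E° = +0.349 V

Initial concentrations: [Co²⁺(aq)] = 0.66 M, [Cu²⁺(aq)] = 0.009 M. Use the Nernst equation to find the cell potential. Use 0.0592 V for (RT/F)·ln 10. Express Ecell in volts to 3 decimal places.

+0.584 V

Cu²⁺/Cu is reduced (cathode, E° = +0.349 V) and Co²⁺/Co is oxidized (anode).
E°cell = E°cat − E°an = +0.349 − (−0.290) = +0.639 V; n = 2.
For the overall reaction Cu²⁺(aq) + Co(s) → Cu(s) + Co²⁺(aq), Q = [Co²⁺(aq)] / [Cu²⁺(aq)] = 73.3, giving log Q = 1.865.
By the Nernst equation, E = +0.639 − (0.0592/2)·(1.865) = +0.584 V.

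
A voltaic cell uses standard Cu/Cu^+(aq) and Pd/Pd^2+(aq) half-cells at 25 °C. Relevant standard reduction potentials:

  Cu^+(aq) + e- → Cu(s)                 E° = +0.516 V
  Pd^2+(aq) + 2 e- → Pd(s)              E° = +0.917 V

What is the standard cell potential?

+0.401 V

Of the two couples in this cell, the one with the more positive reduction potential is reduced at the cathode: here that is Pd²⁺/Pd (+0.917 V); Cu⁺/Cu (+0.516 V) is the anode.
E°cell = E°(cathode) − E°(anode) = +0.917 − (+0.516) = +0.401 V.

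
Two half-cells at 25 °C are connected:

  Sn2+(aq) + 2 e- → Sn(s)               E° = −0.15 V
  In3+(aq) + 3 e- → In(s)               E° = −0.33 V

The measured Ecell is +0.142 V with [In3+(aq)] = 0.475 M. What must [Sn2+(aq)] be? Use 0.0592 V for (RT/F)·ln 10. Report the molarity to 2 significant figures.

0.032 M

Sn²⁺/Sn is the cathode (higher E°); E°cell = −0.15 − (−0.33) = +0.18 V with n = 6.
From the Nernst equation, log Q = n(E° − E)/0.0592 = 6·(+0.18 − (+0.142))/0.0592 = 3.851.
Balancing electrons gives 3 Sn2+(aq) + 2 In(s) → 3 Sn(s) + 2 In3+(aq); thus Q = [In3+(aq)]^2 / [Sn2+(aq)]^3.
Isolating [Sn2+(aq)] in Q = 10^{3.851} yields log [Sn2+(aq)] = −1.499, i.e. 0.032 M.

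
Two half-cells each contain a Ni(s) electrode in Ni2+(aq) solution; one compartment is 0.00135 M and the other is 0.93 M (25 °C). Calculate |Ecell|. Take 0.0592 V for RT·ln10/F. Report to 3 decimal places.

For a concentration cell E°cell = 0, since both electrodes use the same couple.
The compartment with the higher Ni2+(aq) concentration (0.93 M) acts as the cathode; ions are reduced there and produced at the dilute (0.00135 M) anode.
With n = 2, Ecell = −(0.0592/2)·log([dilute]/[conc]) = −(0.0592/2)·log(0.00135/0.93) = +0.084 V.

0.084 V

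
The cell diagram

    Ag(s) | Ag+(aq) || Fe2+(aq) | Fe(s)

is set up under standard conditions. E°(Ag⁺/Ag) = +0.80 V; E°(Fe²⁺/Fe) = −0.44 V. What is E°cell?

−1.24 V

By convention the left-hand electrode in cell notation is the anode (oxidation) and the right-hand electrode is the cathode (reduction).
E°cell = E°(right) − E°(left) = −0.44 − (+0.80) = −1.24 V.
The negative sign shows that, as written, the cell would require an external voltage to drive the reaction.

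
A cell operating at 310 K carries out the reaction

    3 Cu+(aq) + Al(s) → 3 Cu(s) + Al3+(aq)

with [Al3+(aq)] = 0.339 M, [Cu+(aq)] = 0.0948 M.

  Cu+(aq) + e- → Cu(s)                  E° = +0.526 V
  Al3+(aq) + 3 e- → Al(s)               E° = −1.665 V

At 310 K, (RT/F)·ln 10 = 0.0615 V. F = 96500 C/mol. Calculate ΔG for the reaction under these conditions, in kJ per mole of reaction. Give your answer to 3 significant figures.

−619 kJ/mol

E°cell = +0.526 − (−1.665) = +2.191 V; the balanced reaction transfers n = 3 electrons.
The reaction quotient is [Al3+(aq)] / [Cu+(aq)]^3 = 398; by Nernst, E = +2.191 − (0.0615/3)(2.600) = +2.1377 V.
Then ΔG = −nFE = −3 × 96500 × +2.1377 J/mol = −619 kJ/mol.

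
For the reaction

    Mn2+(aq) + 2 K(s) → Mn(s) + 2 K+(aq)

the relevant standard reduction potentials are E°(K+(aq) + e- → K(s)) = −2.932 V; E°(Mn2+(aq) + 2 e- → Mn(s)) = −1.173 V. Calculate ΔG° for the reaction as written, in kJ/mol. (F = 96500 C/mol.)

In the reaction as written Mn2+(aq) is reduced, so the Mn²⁺/Mn couple is the cathode and K⁺/K is the anode.
E°cell = −1.173 − (−2.932) = +1.759 V; balancing electrons gives n = 2.
ΔG° = −nFE°cell = −(2)(96500)(+1.759) J/mol = −339 kJ/mol.

−339 kJ/mol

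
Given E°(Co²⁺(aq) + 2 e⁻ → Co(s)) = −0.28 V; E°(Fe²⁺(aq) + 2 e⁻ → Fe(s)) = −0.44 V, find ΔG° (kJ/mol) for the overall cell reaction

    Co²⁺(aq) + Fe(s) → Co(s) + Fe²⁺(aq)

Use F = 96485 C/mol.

In the reaction as written Co²⁺(aq) is reduced, so the Co²⁺/Co couple is the cathode and Fe²⁺/Fe is the anode.
E°cell = −0.28 − (−0.44) = +0.16 V; balancing electrons gives n = 2.
ΔG° = −nFE°cell = −(2)(96485)(+0.16) J/mol = −30.9 kJ/mol.

−30.9 kJ/mol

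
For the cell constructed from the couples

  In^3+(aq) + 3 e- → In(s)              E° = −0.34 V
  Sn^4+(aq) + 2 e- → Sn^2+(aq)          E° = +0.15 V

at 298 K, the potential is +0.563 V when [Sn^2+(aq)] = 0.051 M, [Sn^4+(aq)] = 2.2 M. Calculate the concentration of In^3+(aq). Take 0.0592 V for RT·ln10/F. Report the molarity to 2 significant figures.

Sn⁴⁺/Sn²⁺ is the cathode (higher E°); E°cell = +0.15 − (−0.34) = +0.49 V with n = 6.
Rearranging E = E° − (0.0592/n)·log Q gives log Q = 6(+0.49 − (+0.563))/0.0592 = −7.399.
Balancing electrons gives 3 Sn^4+(aq) + 2 In(s) → 3 Sn^2+(aq) + 2 In^3+(aq); thus Q = ([Sn^2+(aq)]^3·[In^3+(aq)]^2) / [Sn^4+(aq)]^3.
Solving for the unknown gives log [In^3+(aq)] = −1.247, so [In^3+(aq)] ≈ 0.057 M.

0.057 M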